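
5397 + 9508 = 14905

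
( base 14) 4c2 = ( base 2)1110111010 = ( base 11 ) 798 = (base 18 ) 2H0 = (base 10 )954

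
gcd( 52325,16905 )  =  805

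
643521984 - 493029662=150492322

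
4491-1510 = 2981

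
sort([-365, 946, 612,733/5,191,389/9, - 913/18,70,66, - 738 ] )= [ - 738,  -  365 , - 913/18, 389/9,66,70,733/5,191,612,946]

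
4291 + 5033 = 9324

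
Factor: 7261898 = 2^1*7^2  *  74101^1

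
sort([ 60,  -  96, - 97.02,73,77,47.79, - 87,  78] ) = [  -  97.02, - 96,-87, 47.79, 60, 73, 77,78]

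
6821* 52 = 354692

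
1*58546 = 58546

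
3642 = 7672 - 4030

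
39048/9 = 4338 + 2/3 = 4338.67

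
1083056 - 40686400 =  - 39603344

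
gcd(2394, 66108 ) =42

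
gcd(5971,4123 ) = 7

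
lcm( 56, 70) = 280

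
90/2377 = 90/2377 = 0.04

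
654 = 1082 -428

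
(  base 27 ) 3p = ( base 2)1101010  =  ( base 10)106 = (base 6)254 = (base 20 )56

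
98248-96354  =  1894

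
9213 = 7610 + 1603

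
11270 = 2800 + 8470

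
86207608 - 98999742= - 12792134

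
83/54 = 1 + 29/54= 1.54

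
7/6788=7/6788 =0.00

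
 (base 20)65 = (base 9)148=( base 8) 175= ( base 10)125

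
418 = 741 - 323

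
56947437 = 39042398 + 17905039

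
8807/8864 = 8807/8864 = 0.99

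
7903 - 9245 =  - 1342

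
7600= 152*50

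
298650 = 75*3982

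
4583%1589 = 1405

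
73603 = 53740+19863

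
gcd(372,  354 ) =6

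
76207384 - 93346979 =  - 17139595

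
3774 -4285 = -511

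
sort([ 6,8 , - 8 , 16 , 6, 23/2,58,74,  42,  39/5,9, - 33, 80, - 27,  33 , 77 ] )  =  [ - 33, - 27, - 8,  6,6,  39/5 , 8,9, 23/2 , 16,33,42 , 58,74, 77,80]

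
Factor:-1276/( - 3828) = 1/3  =  3^(-1)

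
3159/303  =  10 + 43/101 = 10.43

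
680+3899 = 4579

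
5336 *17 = 90712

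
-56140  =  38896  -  95036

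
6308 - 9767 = -3459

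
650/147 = 4 + 62/147 = 4.42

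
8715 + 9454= 18169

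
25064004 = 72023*348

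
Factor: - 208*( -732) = 2^6*3^1*13^1*61^1 = 152256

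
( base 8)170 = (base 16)78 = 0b1111000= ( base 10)120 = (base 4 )1320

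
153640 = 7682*20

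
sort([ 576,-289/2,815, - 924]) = [ - 924, - 289/2,576,815]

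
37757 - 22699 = 15058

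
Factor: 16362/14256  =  2^( - 3)*11^ (-1)*101^1 = 101/88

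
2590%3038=2590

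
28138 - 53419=  -  25281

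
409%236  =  173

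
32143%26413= 5730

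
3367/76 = 3367/76 = 44.30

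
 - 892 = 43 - 935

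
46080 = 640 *72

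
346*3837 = 1327602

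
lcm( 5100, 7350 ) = 249900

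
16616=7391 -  - 9225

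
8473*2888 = 24470024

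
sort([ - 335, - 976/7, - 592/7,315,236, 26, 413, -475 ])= [ - 475,- 335, - 976/7, - 592/7, 26,236, 315,413 ] 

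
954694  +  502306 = 1457000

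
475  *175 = 83125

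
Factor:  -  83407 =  - 83407^1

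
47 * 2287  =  107489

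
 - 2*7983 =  - 15966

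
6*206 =1236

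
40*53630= 2145200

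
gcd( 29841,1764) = 147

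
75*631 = 47325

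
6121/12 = 6121/12 = 510.08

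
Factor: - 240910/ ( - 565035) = 2^1*3^( - 1 )*139^( - 1 ) * 271^( - 1)*24091^1  =  48182/113007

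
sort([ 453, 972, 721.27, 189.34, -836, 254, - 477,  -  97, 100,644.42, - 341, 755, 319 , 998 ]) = [ - 836,  -  477 , - 341,-97,100, 189.34, 254, 319, 453, 644.42,721.27, 755,  972, 998 ] 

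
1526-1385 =141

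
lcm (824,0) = 0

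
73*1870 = 136510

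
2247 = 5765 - 3518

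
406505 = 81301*5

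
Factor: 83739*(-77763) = -6511795857 = - 3^2*7^2 * 23^2*103^1*271^1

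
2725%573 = 433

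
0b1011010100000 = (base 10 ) 5792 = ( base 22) bl6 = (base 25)96h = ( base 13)2837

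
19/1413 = 19/1413 =0.01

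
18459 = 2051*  9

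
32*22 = 704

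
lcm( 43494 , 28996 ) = 86988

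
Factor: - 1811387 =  - 1811387^1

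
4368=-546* (  -  8)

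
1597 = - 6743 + 8340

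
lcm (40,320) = 320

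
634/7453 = 634/7453 = 0.09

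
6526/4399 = 1 + 2127/4399 = 1.48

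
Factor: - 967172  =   - 2^2*241793^1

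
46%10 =6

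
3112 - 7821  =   - 4709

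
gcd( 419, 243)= 1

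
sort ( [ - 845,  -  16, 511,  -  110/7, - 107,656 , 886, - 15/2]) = [  -  845, - 107,  -  16 , - 110/7,  -  15/2 , 511, 656, 886] 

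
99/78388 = 99/78388  =  0.00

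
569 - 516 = 53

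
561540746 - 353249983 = 208290763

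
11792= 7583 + 4209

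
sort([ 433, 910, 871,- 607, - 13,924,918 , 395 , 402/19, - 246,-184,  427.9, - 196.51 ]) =[ - 607 ,-246, - 196.51, - 184, - 13, 402/19,  395 , 427.9,433,  871,  910,  918,924]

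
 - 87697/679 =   -  130 + 573/679 = - 129.16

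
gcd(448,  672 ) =224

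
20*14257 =285140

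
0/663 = 0 = 0.00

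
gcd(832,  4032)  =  64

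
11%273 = 11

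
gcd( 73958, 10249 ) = 1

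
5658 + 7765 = 13423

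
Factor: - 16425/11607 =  -3^1*5^2 * 53^ (-1)  =  - 75/53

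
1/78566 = 1/78566 = 0.00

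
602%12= 2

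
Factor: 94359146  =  2^1*7^1*17^1*449^1*883^1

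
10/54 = 5/27= 0.19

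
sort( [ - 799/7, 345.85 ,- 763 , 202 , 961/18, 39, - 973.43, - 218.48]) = [- 973.43 , - 763, - 218.48, - 799/7 , 39, 961/18, 202,  345.85]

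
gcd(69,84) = 3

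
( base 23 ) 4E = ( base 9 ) 127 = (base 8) 152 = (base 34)34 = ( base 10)106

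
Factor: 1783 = 1783^1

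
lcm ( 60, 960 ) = 960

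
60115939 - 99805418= -39689479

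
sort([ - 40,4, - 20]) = [ - 40, - 20,  4 ] 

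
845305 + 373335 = 1218640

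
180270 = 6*30045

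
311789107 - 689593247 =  - 377804140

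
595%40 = 35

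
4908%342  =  120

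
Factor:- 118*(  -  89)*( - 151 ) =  - 2^1*59^1*89^1 * 151^1 = - 1585802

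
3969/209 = 18 + 207/209 = 18.99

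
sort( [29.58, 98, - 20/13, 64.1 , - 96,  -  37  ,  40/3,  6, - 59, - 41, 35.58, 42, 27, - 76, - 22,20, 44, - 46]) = [ - 96, - 76,  -  59, - 46, - 41,- 37, - 22,  -  20/13, 6, 40/3,  20, 27,29.58, 35.58, 42, 44,64.1, 98]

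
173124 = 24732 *7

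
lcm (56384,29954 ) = 958528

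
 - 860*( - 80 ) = 68800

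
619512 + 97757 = 717269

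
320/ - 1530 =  -1 + 121/153=- 0.21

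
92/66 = 46/33 = 1.39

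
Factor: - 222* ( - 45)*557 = 2^1*3^3*5^1 *37^1*557^1 = 5564430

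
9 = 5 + 4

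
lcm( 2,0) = 0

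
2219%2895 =2219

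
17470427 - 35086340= -17615913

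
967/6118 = 967/6118=0.16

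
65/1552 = 65/1552 = 0.04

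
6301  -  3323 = 2978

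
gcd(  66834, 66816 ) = 18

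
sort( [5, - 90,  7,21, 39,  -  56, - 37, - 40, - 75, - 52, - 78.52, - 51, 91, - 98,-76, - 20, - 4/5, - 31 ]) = [ - 98, - 90, - 78.52,- 76,  -  75, -56,  -  52, - 51, - 40, - 37,-31 , - 20, - 4/5,5,  7,  21,39,91]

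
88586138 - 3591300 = 84994838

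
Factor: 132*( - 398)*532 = -27949152=- 2^5*3^1*7^1 * 11^1*19^1*199^1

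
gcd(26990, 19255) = 5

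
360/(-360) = -1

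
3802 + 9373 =13175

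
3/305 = 3/305 = 0.01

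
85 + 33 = 118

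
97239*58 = 5639862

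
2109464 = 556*3794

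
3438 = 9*382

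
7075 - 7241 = -166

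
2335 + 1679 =4014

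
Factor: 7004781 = 3^2*7^1 * 111187^1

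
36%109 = 36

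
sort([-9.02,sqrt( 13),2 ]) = [ - 9.02,2,sqrt(13 )]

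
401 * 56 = 22456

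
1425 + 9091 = 10516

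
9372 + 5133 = 14505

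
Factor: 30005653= 4547^1 * 6599^1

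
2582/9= 2582/9 = 286.89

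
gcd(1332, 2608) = 4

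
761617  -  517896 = 243721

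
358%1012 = 358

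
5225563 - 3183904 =2041659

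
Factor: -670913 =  - 263^1*2551^1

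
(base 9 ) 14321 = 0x260b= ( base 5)302424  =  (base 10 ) 9739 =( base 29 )BGO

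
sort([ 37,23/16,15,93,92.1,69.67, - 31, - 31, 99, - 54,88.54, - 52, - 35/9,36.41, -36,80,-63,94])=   [ - 63 , - 54,- 52, - 36, - 31,  -  31, - 35/9, 23/16, 15,36.41 , 37,69.67,80,88.54,92.1,93, 94, 99] 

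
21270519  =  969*21951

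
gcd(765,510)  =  255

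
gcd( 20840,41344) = 8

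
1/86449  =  1/86449  =  0.00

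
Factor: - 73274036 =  - 2^2*11^1*587^1*2837^1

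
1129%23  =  2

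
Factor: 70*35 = 2450 = 2^1 *5^2*7^2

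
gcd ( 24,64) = 8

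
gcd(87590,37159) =1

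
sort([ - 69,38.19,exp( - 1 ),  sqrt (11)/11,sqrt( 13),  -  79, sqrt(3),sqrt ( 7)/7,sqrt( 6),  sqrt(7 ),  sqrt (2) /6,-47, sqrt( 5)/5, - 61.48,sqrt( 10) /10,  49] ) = [ - 79,-69, - 61.48, - 47, sqrt( 2 ) /6,sqrt( 11 )/11,sqrt( 10 )/10,exp( -1),  sqrt ( 7 ) /7,sqrt( 5)/5,sqrt (3),sqrt ( 6),sqrt( 7 ) , sqrt( 13 ), 38.19, 49] 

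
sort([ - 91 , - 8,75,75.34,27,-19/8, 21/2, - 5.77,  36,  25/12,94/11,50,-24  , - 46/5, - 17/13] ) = [-91 ,-24,  -  46/5, - 8,-5.77, - 19/8,-17/13,25/12,94/11, 21/2,  27,36,50,  75, 75.34] 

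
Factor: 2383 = 2383^1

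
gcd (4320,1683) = 9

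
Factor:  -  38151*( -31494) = 2^1*3^6*29^1*157^1 *181^1 = 1201527594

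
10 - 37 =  - 27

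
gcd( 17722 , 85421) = 1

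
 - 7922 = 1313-9235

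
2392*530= 1267760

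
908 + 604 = 1512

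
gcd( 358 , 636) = 2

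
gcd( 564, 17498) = 2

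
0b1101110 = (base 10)110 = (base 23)4I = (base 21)55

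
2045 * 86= 175870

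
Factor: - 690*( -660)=455400  =  2^3*3^2*5^2 * 11^1*23^1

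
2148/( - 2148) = - 1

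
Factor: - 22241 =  - 23^1*967^1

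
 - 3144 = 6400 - 9544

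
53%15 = 8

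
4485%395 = 140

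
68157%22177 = 1626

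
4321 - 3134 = 1187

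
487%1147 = 487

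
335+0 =335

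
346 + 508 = 854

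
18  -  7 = 11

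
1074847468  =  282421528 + 792425940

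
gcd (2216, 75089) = 1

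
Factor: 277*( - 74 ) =-20498 = - 2^1*37^1*277^1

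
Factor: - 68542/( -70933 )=2^1*43^1*89^ ( - 1)  =  86/89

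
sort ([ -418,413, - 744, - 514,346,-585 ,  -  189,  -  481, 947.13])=[ - 744, - 585, - 514, - 481, - 418, - 189, 346 , 413,947.13] 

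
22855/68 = 22855/68=336.10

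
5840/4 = 1460 = 1460.00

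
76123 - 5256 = 70867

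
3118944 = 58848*53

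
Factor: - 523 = -523^1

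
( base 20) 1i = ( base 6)102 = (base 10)38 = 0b100110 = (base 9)42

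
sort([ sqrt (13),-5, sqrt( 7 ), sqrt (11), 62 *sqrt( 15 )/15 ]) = [ - 5,sqrt( 7),  sqrt(11 ), sqrt(13 ),  62*sqrt( 15 )/15]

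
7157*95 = 679915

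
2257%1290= 967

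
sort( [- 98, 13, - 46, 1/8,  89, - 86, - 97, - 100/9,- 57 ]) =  [ - 98, - 97, - 86, - 57, - 46, - 100/9,1/8, 13, 89] 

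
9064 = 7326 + 1738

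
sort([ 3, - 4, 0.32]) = [-4,0.32, 3]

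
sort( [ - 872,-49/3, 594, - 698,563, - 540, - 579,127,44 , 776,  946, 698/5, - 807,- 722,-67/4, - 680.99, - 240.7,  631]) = [ - 872, -807, - 722,-698 , - 680.99 , - 579, - 540, - 240.7, - 67/4, -49/3,44, 127,  698/5,  563,  594 , 631,776,946] 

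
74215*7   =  519505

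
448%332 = 116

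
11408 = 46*248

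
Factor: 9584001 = 3^4*7^1*16903^1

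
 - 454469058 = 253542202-708011260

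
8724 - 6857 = 1867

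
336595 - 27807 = 308788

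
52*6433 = 334516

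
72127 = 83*869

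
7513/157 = 7513/157 =47.85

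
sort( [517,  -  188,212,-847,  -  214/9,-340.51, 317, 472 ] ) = [ - 847,-340.51, - 188, - 214/9,212, 317, 472,517 ] 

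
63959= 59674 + 4285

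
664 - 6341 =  - 5677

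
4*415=1660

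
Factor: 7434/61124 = 9/74 =2^( - 1) * 3^2 * 37^(-1) 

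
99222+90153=189375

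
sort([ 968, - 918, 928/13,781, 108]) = [ - 918,928/13,  108,781,968] 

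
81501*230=18745230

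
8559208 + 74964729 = 83523937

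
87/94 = 87/94 =0.93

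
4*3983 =15932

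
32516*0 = 0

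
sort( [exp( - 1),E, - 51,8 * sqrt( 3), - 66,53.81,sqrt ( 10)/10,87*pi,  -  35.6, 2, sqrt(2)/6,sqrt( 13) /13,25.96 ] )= [ -66, - 51  , - 35.6,sqrt( 2)/6,sqrt( 13)/13,sqrt( 10 )/10, exp(  -  1 ),2 , E, 8*sqrt( 3) , 25.96, 53.81,  87*pi ] 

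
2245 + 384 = 2629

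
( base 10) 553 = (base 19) 1a2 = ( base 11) 463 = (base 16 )229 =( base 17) 1F9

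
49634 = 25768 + 23866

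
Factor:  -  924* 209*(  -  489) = 94433724 =2^2 *3^2*7^1*11^2 *19^1*163^1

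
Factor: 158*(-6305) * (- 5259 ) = 5238963210 = 2^1 * 3^1 *5^1*13^1*79^1*97^1*1753^1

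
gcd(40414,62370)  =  22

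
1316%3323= 1316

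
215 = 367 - 152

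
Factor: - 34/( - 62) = 17^1*31^( - 1) = 17/31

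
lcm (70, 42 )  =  210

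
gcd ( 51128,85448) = 88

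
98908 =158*626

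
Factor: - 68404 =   -  2^2*7^2*349^1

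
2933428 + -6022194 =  - 3088766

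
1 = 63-62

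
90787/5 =90787/5 = 18157.40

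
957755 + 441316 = 1399071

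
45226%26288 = 18938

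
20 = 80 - 60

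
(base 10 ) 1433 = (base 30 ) 1HN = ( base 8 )2631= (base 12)9B5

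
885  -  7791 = -6906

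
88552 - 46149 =42403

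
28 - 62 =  - 34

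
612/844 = 153/211 = 0.73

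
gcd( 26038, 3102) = 94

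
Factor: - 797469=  - 3^1*241^1*1103^1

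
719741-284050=435691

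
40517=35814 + 4703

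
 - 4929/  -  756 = 1643/252 = 6.52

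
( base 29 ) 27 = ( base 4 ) 1001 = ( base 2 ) 1000001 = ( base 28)29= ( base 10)65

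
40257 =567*71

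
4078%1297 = 187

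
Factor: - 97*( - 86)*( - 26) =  - 2^2 * 13^1*43^1*97^1 = - 216892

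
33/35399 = 33/35399 = 0.00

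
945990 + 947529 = 1893519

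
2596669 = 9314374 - 6717705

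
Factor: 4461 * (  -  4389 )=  - 3^2*7^1 *11^1*19^1*1487^1 = - 19579329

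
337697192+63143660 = 400840852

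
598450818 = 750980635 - 152529817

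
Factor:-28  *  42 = - 2^3*3^1*7^2 = - 1176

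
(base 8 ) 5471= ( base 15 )cb8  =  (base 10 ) 2873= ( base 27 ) 3pb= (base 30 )35n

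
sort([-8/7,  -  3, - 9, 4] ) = [ - 9, - 3,  -  8/7,4]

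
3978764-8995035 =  -5016271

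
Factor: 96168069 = 3^2*37^1*107^1*2699^1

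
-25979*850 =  - 22082150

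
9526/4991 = 9526/4991 = 1.91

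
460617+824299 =1284916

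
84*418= 35112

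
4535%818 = 445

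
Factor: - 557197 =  - 557197^1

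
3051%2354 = 697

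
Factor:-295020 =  - 2^2*3^2*5^1*11^1*149^1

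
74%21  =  11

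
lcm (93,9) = 279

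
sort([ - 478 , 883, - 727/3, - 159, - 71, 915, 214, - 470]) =[ - 478, - 470, - 727/3, - 159, - 71 , 214,883,  915 ]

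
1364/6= 227+1/3= 227.33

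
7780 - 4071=3709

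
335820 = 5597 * 60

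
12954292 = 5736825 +7217467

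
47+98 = 145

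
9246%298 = 8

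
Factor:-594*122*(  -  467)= 33842556 = 2^2 * 3^3*11^1* 61^1*467^1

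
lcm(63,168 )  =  504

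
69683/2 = 69683/2 = 34841.50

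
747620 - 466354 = 281266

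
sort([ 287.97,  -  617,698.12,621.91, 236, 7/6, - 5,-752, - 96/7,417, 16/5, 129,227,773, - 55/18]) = [-752, - 617, - 96/7 , - 5, - 55/18, 7/6,  16/5, 129, 227, 236,287.97, 417,621.91,698.12,773 ]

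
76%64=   12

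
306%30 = 6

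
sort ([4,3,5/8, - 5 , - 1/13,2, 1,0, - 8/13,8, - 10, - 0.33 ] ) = [ - 10, - 5, - 8/13,-0.33,- 1/13 , 0, 5/8,1,2,  3,4,8]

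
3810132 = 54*70558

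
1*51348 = 51348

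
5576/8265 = 5576/8265 = 0.67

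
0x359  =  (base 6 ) 3545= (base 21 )1jh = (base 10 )857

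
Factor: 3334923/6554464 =2^( - 5 )*3^2*7^( - 1 )*29^( - 1)*1009^( - 1)*370547^1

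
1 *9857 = 9857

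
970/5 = 194 = 194.00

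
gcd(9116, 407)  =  1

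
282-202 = 80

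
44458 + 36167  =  80625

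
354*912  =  322848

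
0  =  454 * 0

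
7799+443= 8242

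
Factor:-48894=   -  2^1*3^1*29^1*281^1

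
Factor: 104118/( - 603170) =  - 3^1*5^(  -  1) * 7^1 * 37^1 * 67^1 * 60317^ ( - 1 ) = - 52059/301585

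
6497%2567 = 1363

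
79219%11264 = 371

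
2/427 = 2/427 = 0.00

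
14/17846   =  7/8923 = 0.00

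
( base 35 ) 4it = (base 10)5559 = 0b1010110110111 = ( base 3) 21121220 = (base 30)659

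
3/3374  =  3/3374= 0.00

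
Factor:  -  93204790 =-2^1*5^1*7^1* 1331497^1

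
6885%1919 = 1128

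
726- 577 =149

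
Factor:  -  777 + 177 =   -  2^3*3^1*5^2 = -600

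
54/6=9  =  9.00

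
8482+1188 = 9670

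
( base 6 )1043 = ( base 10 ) 243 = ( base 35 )6x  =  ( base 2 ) 11110011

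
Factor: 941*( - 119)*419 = - 7^1*17^1*419^1*941^1  =  - 46919201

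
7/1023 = 7/1023 = 0.01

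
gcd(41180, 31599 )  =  1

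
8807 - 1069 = 7738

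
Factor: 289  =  17^2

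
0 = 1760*0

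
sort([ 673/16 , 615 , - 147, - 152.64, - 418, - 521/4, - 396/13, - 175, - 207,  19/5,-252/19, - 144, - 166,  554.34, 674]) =[  -  418, - 207, - 175, - 166,-152.64, - 147, - 144, - 521/4, - 396/13, - 252/19, 19/5, 673/16, 554.34, 615,674]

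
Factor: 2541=3^1*7^1*11^2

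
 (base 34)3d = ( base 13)8b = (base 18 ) 67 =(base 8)163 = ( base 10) 115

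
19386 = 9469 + 9917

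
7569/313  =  7569/313 = 24.18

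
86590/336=257 + 17/24= 257.71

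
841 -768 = 73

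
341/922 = 341/922 = 0.37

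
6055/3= 2018 + 1/3 = 2018.33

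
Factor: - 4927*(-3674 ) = 18101798  =  2^1*11^1 *13^1*167^1 * 379^1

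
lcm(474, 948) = 948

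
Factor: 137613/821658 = 2^( - 1 )*7^1*6553^1*136943^( - 1 ) = 45871/273886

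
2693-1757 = 936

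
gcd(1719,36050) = 1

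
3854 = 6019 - 2165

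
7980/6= 1330 = 1330.00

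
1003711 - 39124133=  - 38120422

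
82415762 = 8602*9581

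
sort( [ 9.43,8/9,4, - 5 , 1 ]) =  [- 5 , 8/9 , 1,4 , 9.43 ]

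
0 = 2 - 2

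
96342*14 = 1348788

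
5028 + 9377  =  14405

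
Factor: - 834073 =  - 251^1*3323^1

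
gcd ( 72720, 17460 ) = 180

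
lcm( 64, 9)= 576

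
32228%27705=4523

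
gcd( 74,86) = 2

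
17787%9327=8460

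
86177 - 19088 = 67089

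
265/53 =5 = 5.00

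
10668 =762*14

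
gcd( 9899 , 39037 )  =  1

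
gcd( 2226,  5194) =742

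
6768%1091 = 222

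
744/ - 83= - 9 + 3/83 = - 8.96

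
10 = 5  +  5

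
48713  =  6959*7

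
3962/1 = 3962 = 3962.00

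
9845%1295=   780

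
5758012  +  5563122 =11321134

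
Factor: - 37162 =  - 2^1*17^1*1093^1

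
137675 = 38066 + 99609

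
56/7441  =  8/1063 = 0.01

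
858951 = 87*9873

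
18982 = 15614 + 3368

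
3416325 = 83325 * 41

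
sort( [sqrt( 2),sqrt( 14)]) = [sqrt (2 ),sqrt(14 )] 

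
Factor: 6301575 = 3^2*5^2*7^1*4001^1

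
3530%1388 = 754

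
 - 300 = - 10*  30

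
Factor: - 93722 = - 2^1*46861^1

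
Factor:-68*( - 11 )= 2^2* 11^1*17^1 = 748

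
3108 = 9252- 6144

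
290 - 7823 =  - 7533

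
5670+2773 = 8443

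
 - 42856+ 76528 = 33672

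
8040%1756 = 1016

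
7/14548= 7/14548=0.00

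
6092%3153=2939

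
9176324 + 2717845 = 11894169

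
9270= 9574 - 304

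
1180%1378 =1180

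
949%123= 88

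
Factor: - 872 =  - 2^3 * 109^1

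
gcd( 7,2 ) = 1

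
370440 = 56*6615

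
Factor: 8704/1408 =2^2*11^(-1)*17^1 =68/11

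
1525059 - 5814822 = -4289763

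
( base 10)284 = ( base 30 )9e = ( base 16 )11c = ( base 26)ao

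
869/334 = 869/334 = 2.60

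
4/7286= 2/3643=0.00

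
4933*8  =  39464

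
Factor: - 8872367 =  - 7^1 * 1267481^1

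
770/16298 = 385/8149= 0.05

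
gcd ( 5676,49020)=516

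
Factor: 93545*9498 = 2^1*3^1*5^1*53^1 *353^1*1583^1 = 888490410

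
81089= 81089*1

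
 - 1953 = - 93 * 21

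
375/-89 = - 5+70/89= -4.21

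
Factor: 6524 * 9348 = 2^4*3^1*7^1*19^1*41^1*233^1 = 60986352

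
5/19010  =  1/3802 = 0.00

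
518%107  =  90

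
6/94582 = 3/47291 = 0.00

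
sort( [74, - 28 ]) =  [ -28, 74]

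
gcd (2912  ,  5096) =728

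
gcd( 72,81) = 9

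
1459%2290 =1459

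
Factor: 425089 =7^1*60727^1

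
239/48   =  4 + 47/48 = 4.98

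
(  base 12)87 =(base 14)75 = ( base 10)103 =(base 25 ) 43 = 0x67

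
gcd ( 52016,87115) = 1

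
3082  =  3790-708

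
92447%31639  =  29169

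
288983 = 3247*89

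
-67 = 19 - 86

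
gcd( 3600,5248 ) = 16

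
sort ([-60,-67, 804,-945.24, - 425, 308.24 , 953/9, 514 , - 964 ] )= [ - 964,-945.24,- 425,-67, - 60, 953/9, 308.24,514 , 804] 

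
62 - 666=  - 604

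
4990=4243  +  747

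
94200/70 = 1345 + 5/7 = 1345.71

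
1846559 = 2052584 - 206025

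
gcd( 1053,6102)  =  27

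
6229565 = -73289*(-85 )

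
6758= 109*62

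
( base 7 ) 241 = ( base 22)5H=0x7f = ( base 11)106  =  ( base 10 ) 127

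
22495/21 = 1071 + 4/21 = 1071.19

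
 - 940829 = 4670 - 945499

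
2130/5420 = 213/542=0.39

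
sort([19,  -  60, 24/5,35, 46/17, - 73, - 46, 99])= [ - 73,-60, - 46,46/17, 24/5, 19,35, 99]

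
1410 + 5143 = 6553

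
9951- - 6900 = 16851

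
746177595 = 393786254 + 352391341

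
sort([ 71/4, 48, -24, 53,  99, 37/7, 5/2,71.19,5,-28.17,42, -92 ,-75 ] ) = [ - 92, - 75, - 28.17, - 24, 5/2 , 5,37/7,71/4,42,48, 53,71.19,99] 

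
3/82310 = 3/82310 = 0.00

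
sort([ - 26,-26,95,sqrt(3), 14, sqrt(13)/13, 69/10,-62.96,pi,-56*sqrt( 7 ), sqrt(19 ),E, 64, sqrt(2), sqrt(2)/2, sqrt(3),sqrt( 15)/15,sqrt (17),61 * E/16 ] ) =[-56*sqrt (7), - 62.96,-26, - 26,sqrt(15)/15,sqrt(13)/13,sqrt( 2)/2,  sqrt(2),sqrt( 3 ),  sqrt( 3),E, pi , sqrt( 17),sqrt(19), 69/10,61*E/16 , 14,64,  95 ]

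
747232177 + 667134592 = 1414366769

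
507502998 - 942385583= - 434882585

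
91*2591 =235781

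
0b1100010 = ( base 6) 242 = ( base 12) 82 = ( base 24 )42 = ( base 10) 98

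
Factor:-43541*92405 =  - 4023406105 = - 5^1 * 18481^1 * 43541^1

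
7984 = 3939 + 4045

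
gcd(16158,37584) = 6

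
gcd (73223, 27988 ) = 1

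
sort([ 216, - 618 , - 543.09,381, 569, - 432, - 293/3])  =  [ - 618,  -  543.09 , - 432, - 293/3,216,  381, 569] 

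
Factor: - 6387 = -3^1*2129^1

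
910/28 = 32+1/2=32.50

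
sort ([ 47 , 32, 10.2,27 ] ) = [10.2 , 27,  32,  47]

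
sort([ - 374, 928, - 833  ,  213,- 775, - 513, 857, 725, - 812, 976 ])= [-833,-812,-775, - 513 , - 374 , 213,725,857,  928, 976 ]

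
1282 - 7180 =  - 5898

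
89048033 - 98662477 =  - 9614444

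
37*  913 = 33781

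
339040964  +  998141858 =1337182822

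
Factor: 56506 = 2^1 * 19^1*1487^1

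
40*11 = 440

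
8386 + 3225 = 11611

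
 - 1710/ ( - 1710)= 1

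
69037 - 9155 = 59882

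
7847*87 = 682689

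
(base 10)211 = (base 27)7M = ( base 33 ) 6D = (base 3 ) 21211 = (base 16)d3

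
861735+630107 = 1491842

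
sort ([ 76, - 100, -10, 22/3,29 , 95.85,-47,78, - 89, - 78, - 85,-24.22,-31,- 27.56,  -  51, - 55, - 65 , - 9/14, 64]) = [ - 100, - 89, - 85,  -  78, - 65 ,-55, - 51, - 47, - 31, - 27.56, - 24.22, - 10, - 9/14,22/3,29, 64, 76,78, 95.85] 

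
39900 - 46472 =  -6572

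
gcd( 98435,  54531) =1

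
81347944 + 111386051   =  192733995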